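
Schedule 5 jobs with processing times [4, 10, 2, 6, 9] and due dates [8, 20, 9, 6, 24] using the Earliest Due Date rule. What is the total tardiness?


Sort by due date (EDD order): [(6, 6), (4, 8), (2, 9), (10, 20), (9, 24)]
Compute completion times and tardiness:
  Job 1: p=6, d=6, C=6, tardiness=max(0,6-6)=0
  Job 2: p=4, d=8, C=10, tardiness=max(0,10-8)=2
  Job 3: p=2, d=9, C=12, tardiness=max(0,12-9)=3
  Job 4: p=10, d=20, C=22, tardiness=max(0,22-20)=2
  Job 5: p=9, d=24, C=31, tardiness=max(0,31-24)=7
Total tardiness = 14

14


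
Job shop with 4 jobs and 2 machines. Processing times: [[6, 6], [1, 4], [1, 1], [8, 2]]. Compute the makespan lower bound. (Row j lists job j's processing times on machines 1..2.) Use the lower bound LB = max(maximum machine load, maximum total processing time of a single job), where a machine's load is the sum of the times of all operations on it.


Machine loads:
  Machine 1: 6 + 1 + 1 + 8 = 16
  Machine 2: 6 + 4 + 1 + 2 = 13
Max machine load = 16
Job totals:
  Job 1: 12
  Job 2: 5
  Job 3: 2
  Job 4: 10
Max job total = 12
Lower bound = max(16, 12) = 16

16


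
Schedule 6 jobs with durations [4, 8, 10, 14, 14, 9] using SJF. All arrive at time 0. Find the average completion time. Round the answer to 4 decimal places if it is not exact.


SJF order (ascending): [4, 8, 9, 10, 14, 14]
Completion times:
  Job 1: burst=4, C=4
  Job 2: burst=8, C=12
  Job 3: burst=9, C=21
  Job 4: burst=10, C=31
  Job 5: burst=14, C=45
  Job 6: burst=14, C=59
Average completion = 172/6 = 28.6667

28.6667


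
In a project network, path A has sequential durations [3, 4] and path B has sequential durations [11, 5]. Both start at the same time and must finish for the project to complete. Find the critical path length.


Path A total = 3 + 4 = 7
Path B total = 11 + 5 = 16
Critical path = longest path = max(7, 16) = 16

16


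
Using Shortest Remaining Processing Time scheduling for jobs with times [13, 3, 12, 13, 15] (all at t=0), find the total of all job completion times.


Since all jobs arrive at t=0, SRPT equals SPT ordering.
SPT order: [3, 12, 13, 13, 15]
Completion times:
  Job 1: p=3, C=3
  Job 2: p=12, C=15
  Job 3: p=13, C=28
  Job 4: p=13, C=41
  Job 5: p=15, C=56
Total completion time = 3 + 15 + 28 + 41 + 56 = 143

143


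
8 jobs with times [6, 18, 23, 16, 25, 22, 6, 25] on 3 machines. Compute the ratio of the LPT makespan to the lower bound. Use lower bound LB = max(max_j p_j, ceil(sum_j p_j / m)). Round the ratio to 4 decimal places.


LPT order: [25, 25, 23, 22, 18, 16, 6, 6]
Machine loads after assignment: [49, 47, 45]
LPT makespan = 49
Lower bound = max(max_job, ceil(total/3)) = max(25, 47) = 47
Ratio = 49 / 47 = 1.0426

1.0426


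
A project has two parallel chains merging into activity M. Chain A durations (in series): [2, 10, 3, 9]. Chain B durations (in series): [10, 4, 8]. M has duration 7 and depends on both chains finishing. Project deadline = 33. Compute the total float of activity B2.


Forward pass: ES(B2) = sum of predecessors on chain B = 10
EF = ES + duration = 10 + 4 = 14
Backward pass: LF(M) = deadline = 33; LS(M) = 33 - 7 = 26
LF(B2) = LS(M) - sum(successors on chain B) = 26 - 8 = 18
LS = LF - duration = 18 - 4 = 14
Total float = LS - ES = 14 - 10 = 4

4


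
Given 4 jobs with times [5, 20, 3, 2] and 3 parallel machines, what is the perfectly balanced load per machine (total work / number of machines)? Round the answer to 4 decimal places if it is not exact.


Total processing time = 5 + 20 + 3 + 2 = 30
Number of machines = 3
Ideal balanced load = 30 / 3 = 10.0

10.0


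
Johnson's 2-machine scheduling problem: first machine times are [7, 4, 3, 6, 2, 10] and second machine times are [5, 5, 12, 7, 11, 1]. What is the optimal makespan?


Apply Johnson's rule:
  Group 1 (a <= b): [(5, 2, 11), (3, 3, 12), (2, 4, 5), (4, 6, 7)]
  Group 2 (a > b): [(1, 7, 5), (6, 10, 1)]
Optimal job order: [5, 3, 2, 4, 1, 6]
Schedule:
  Job 5: M1 done at 2, M2 done at 13
  Job 3: M1 done at 5, M2 done at 25
  Job 2: M1 done at 9, M2 done at 30
  Job 4: M1 done at 15, M2 done at 37
  Job 1: M1 done at 22, M2 done at 42
  Job 6: M1 done at 32, M2 done at 43
Makespan = 43

43


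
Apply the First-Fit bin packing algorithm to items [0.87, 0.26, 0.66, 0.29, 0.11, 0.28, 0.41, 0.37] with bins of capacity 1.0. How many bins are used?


Place items sequentially using First-Fit:
  Item 0.87 -> new Bin 1
  Item 0.26 -> new Bin 2
  Item 0.66 -> Bin 2 (now 0.92)
  Item 0.29 -> new Bin 3
  Item 0.11 -> Bin 1 (now 0.98)
  Item 0.28 -> Bin 3 (now 0.57)
  Item 0.41 -> Bin 3 (now 0.98)
  Item 0.37 -> new Bin 4
Total bins used = 4

4


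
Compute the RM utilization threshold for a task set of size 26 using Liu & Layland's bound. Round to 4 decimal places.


Compute 2^(1/26) = 1.0270180507
Subtract 1: 1.0270180507 - 1 = 0.0270180507
Multiply by n: 26 * 0.0270180507 = 0.7024693182
Round to 4 dp: 0.7025

0.7025


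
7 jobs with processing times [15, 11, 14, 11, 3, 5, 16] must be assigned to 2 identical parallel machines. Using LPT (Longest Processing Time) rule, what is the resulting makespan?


Sort jobs in decreasing order (LPT): [16, 15, 14, 11, 11, 5, 3]
Assign each job to the least loaded machine:
  Machine 1: jobs [16, 11, 11], load = 38
  Machine 2: jobs [15, 14, 5, 3], load = 37
Makespan = max load = 38

38


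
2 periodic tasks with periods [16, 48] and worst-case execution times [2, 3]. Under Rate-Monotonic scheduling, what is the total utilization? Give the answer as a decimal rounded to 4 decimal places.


Compute individual utilizations (exact fractions):
  Task 1: C/T = 2/16 = 1/8 (approx. 0.125)
  Task 2: C/T = 3/48 = 1/16 (approx. 0.0625)
Total utilization U = 1/8 + 1/16 = 3/16
Rounded to 4 decimal places: U = 0.1875
RM (Liu & Layland) bound for 2 tasks = 0.828427; compare with U = 3/16 (approx. 0.187500)
U <= bound, so schedulable by RM sufficient condition.

0.1875


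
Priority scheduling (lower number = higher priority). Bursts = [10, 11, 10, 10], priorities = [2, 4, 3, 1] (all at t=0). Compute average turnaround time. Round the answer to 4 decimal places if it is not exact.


Sort by priority (ascending = highest first):
Order: [(1, 10), (2, 10), (3, 10), (4, 11)]
Completion times:
  Priority 1, burst=10, C=10
  Priority 2, burst=10, C=20
  Priority 3, burst=10, C=30
  Priority 4, burst=11, C=41
Average turnaround = 101/4 = 25.25

25.25


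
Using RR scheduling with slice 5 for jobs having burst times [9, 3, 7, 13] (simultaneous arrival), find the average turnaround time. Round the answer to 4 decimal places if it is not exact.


Time quantum = 5
Execution trace:
  J1 runs 5 units, time = 5
  J2 runs 3 units, time = 8
  J3 runs 5 units, time = 13
  J4 runs 5 units, time = 18
  J1 runs 4 units, time = 22
  J3 runs 2 units, time = 24
  J4 runs 5 units, time = 29
  J4 runs 3 units, time = 32
Finish times: [22, 8, 24, 32]
Average turnaround = 86/4 = 21.5

21.5


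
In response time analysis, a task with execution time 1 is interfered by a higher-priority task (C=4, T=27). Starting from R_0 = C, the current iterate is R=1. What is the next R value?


R_next = C + ceil(R_prev / T_hp) * C_hp
ceil(1 / 27) = ceil(0.037) = 1
Interference = 1 * 4 = 4
R_next = 1 + 4 = 5

5


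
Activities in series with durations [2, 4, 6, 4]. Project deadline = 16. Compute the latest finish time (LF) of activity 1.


LF(activity 1) = deadline - sum of successor durations
Successors: activities 2 through 4 with durations [4, 6, 4]
Sum of successor durations = 14
LF = 16 - 14 = 2

2


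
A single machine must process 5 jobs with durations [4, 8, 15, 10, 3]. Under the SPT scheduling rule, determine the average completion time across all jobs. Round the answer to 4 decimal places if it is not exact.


Sort jobs by processing time (SPT order): [3, 4, 8, 10, 15]
Compute completion times sequentially:
  Job 1: processing = 3, completes at 3
  Job 2: processing = 4, completes at 7
  Job 3: processing = 8, completes at 15
  Job 4: processing = 10, completes at 25
  Job 5: processing = 15, completes at 40
Sum of completion times = 90
Average completion time = 90/5 = 18.0

18.0


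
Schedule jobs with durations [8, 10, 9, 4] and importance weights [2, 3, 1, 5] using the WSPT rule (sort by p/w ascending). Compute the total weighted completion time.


Compute p/w ratios and sort ascending (WSPT): [(4, 5), (10, 3), (8, 2), (9, 1)]
Compute weighted completion times:
  Job (p=4,w=5): C=4, w*C=5*4=20
  Job (p=10,w=3): C=14, w*C=3*14=42
  Job (p=8,w=2): C=22, w*C=2*22=44
  Job (p=9,w=1): C=31, w*C=1*31=31
Total weighted completion time = 137

137


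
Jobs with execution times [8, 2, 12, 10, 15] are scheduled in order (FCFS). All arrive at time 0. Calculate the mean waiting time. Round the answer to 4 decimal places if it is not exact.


FCFS order (as given): [8, 2, 12, 10, 15]
Waiting times:
  Job 1: wait = 0
  Job 2: wait = 8
  Job 3: wait = 10
  Job 4: wait = 22
  Job 5: wait = 32
Sum of waiting times = 72
Average waiting time = 72/5 = 14.4

14.4


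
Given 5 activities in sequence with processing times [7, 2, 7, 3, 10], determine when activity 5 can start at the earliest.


Activity 5 starts after activities 1 through 4 complete.
Predecessor durations: [7, 2, 7, 3]
ES = 7 + 2 + 7 + 3 = 19

19


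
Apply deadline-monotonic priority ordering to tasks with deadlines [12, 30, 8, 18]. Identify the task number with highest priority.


Sort tasks by relative deadline (ascending):
  Task 3: deadline = 8
  Task 1: deadline = 12
  Task 4: deadline = 18
  Task 2: deadline = 30
Priority order (highest first): [3, 1, 4, 2]
Highest priority task = 3

3


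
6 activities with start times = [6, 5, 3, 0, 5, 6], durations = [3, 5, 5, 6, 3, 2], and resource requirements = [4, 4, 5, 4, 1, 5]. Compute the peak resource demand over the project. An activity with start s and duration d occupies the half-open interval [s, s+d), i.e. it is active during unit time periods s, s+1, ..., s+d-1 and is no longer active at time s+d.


Each activity i is active on [start_i, start_i + duration_i).
Compute total resource usage per time slot:
  t=0: active resources = [4], total = 4
  t=1: active resources = [4], total = 4
  t=2: active resources = [4], total = 4
  t=3: active resources = [5, 4], total = 9
  t=4: active resources = [5, 4], total = 9
  t=5: active resources = [4, 5, 4, 1], total = 14
  t=6: active resources = [4, 4, 5, 1, 5], total = 19
  t=7: active resources = [4, 4, 5, 1, 5], total = 19
  t=8: active resources = [4, 4], total = 8
  t=9: active resources = [4], total = 4
Peak resource demand = 19

19


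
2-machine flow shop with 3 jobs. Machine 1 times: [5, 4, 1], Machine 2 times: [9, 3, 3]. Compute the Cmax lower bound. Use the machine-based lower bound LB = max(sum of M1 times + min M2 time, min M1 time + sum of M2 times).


LB1 = sum(M1 times) + min(M2 times) = 10 + 3 = 13
LB2 = min(M1 times) + sum(M2 times) = 1 + 15 = 16
Lower bound = max(LB1, LB2) = max(13, 16) = 16

16


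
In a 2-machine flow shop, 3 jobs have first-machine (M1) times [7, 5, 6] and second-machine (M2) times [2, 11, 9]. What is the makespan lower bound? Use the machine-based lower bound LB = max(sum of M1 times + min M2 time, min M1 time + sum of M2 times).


LB1 = sum(M1 times) + min(M2 times) = 18 + 2 = 20
LB2 = min(M1 times) + sum(M2 times) = 5 + 22 = 27
Lower bound = max(LB1, LB2) = max(20, 27) = 27

27


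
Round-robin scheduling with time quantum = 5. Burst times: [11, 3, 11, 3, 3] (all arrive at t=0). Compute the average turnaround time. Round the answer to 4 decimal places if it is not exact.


Time quantum = 5
Execution trace:
  J1 runs 5 units, time = 5
  J2 runs 3 units, time = 8
  J3 runs 5 units, time = 13
  J4 runs 3 units, time = 16
  J5 runs 3 units, time = 19
  J1 runs 5 units, time = 24
  J3 runs 5 units, time = 29
  J1 runs 1 units, time = 30
  J3 runs 1 units, time = 31
Finish times: [30, 8, 31, 16, 19]
Average turnaround = 104/5 = 20.8

20.8


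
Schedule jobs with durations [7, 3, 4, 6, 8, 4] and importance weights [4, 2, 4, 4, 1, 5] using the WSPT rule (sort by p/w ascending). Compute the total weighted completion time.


Compute p/w ratios and sort ascending (WSPT): [(4, 5), (4, 4), (3, 2), (6, 4), (7, 4), (8, 1)]
Compute weighted completion times:
  Job (p=4,w=5): C=4, w*C=5*4=20
  Job (p=4,w=4): C=8, w*C=4*8=32
  Job (p=3,w=2): C=11, w*C=2*11=22
  Job (p=6,w=4): C=17, w*C=4*17=68
  Job (p=7,w=4): C=24, w*C=4*24=96
  Job (p=8,w=1): C=32, w*C=1*32=32
Total weighted completion time = 270

270


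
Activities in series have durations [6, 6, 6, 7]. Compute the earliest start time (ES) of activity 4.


Activity 4 starts after activities 1 through 3 complete.
Predecessor durations: [6, 6, 6]
ES = 6 + 6 + 6 = 18

18


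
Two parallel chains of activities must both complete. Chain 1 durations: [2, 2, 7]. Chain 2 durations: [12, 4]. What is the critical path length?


Path A total = 2 + 2 + 7 = 11
Path B total = 12 + 4 = 16
Critical path = longest path = max(11, 16) = 16

16


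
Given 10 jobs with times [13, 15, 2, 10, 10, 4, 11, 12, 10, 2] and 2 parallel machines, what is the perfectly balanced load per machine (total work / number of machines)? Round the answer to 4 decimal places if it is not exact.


Total processing time = 13 + 15 + 2 + 10 + 10 + 4 + 11 + 12 + 10 + 2 = 89
Number of machines = 2
Ideal balanced load = 89 / 2 = 44.5

44.5


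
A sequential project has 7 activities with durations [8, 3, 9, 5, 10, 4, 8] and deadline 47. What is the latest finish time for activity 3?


LF(activity 3) = deadline - sum of successor durations
Successors: activities 4 through 7 with durations [5, 10, 4, 8]
Sum of successor durations = 27
LF = 47 - 27 = 20

20


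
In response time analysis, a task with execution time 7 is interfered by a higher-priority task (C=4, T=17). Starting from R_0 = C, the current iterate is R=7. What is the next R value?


R_next = C + ceil(R_prev / T_hp) * C_hp
ceil(7 / 17) = ceil(0.4118) = 1
Interference = 1 * 4 = 4
R_next = 7 + 4 = 11

11


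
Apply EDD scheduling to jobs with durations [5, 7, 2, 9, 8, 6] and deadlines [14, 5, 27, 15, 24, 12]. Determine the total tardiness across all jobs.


Sort by due date (EDD order): [(7, 5), (6, 12), (5, 14), (9, 15), (8, 24), (2, 27)]
Compute completion times and tardiness:
  Job 1: p=7, d=5, C=7, tardiness=max(0,7-5)=2
  Job 2: p=6, d=12, C=13, tardiness=max(0,13-12)=1
  Job 3: p=5, d=14, C=18, tardiness=max(0,18-14)=4
  Job 4: p=9, d=15, C=27, tardiness=max(0,27-15)=12
  Job 5: p=8, d=24, C=35, tardiness=max(0,35-24)=11
  Job 6: p=2, d=27, C=37, tardiness=max(0,37-27)=10
Total tardiness = 40

40


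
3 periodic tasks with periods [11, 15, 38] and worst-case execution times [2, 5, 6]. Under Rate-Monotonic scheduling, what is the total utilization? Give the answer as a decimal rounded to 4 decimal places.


Compute individual utilizations (exact fractions):
  Task 1: C/T = 2/11 (approx. 0.1818)
  Task 2: C/T = 5/15 = 1/3 (approx. 0.3333)
  Task 3: C/T = 6/38 = 3/19 (approx. 0.1579)
Total utilization U = 2/11 + 1/3 + 3/19 = 422/627
Rounded to 4 decimal places: U = 0.6730
RM (Liu & Layland) bound for 3 tasks = 0.779763; compare with U = 422/627 (approx. 0.673046)
U <= bound, so schedulable by RM sufficient condition.

0.6730


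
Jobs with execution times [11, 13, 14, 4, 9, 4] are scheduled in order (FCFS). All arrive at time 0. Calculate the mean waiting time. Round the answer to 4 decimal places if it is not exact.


FCFS order (as given): [11, 13, 14, 4, 9, 4]
Waiting times:
  Job 1: wait = 0
  Job 2: wait = 11
  Job 3: wait = 24
  Job 4: wait = 38
  Job 5: wait = 42
  Job 6: wait = 51
Sum of waiting times = 166
Average waiting time = 166/6 = 27.6667

27.6667


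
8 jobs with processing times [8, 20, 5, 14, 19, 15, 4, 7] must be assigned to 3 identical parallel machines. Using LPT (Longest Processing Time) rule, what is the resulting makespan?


Sort jobs in decreasing order (LPT): [20, 19, 15, 14, 8, 7, 5, 4]
Assign each job to the least loaded machine:
  Machine 1: jobs [20, 7, 5], load = 32
  Machine 2: jobs [19, 8, 4], load = 31
  Machine 3: jobs [15, 14], load = 29
Makespan = max load = 32

32


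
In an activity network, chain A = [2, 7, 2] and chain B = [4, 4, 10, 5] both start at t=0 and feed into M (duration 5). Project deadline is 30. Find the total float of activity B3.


Forward pass: ES(B3) = sum of predecessors on chain B = 8
EF = ES + duration = 8 + 10 = 18
Backward pass: LF(M) = deadline = 30; LS(M) = 30 - 5 = 25
LF(B3) = LS(M) - sum(successors on chain B) = 25 - 5 = 20
LS = LF - duration = 20 - 10 = 10
Total float = LS - ES = 10 - 8 = 2

2


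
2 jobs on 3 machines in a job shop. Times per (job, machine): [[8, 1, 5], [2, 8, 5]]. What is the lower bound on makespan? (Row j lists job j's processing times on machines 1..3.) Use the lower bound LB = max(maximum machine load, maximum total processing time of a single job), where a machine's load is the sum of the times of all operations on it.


Machine loads:
  Machine 1: 8 + 2 = 10
  Machine 2: 1 + 8 = 9
  Machine 3: 5 + 5 = 10
Max machine load = 10
Job totals:
  Job 1: 14
  Job 2: 15
Max job total = 15
Lower bound = max(10, 15) = 15

15


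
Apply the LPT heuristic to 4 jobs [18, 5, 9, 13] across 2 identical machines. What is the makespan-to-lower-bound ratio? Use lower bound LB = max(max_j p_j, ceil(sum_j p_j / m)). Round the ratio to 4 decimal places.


LPT order: [18, 13, 9, 5]
Machine loads after assignment: [23, 22]
LPT makespan = 23
Lower bound = max(max_job, ceil(total/2)) = max(18, 23) = 23
Ratio = 23 / 23 = 1.0

1.0


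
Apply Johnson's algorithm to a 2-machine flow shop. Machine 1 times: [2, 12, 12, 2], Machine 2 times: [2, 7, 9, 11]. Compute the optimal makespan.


Apply Johnson's rule:
  Group 1 (a <= b): [(1, 2, 2), (4, 2, 11)]
  Group 2 (a > b): [(3, 12, 9), (2, 12, 7)]
Optimal job order: [1, 4, 3, 2]
Schedule:
  Job 1: M1 done at 2, M2 done at 4
  Job 4: M1 done at 4, M2 done at 15
  Job 3: M1 done at 16, M2 done at 25
  Job 2: M1 done at 28, M2 done at 35
Makespan = 35

35


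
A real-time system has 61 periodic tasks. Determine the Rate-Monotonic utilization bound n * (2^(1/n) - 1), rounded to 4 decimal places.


Compute 2^(1/61) = 1.0114278734
Subtract 1: 1.0114278734 - 1 = 0.0114278734
Multiply by n: 61 * 0.0114278734 = 0.6971002774
Round to 4 dp: 0.6971

0.6971


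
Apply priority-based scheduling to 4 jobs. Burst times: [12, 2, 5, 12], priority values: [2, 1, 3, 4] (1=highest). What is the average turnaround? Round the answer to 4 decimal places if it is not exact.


Sort by priority (ascending = highest first):
Order: [(1, 2), (2, 12), (3, 5), (4, 12)]
Completion times:
  Priority 1, burst=2, C=2
  Priority 2, burst=12, C=14
  Priority 3, burst=5, C=19
  Priority 4, burst=12, C=31
Average turnaround = 66/4 = 16.5

16.5


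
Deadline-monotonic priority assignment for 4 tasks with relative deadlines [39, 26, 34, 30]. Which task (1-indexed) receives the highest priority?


Sort tasks by relative deadline (ascending):
  Task 2: deadline = 26
  Task 4: deadline = 30
  Task 3: deadline = 34
  Task 1: deadline = 39
Priority order (highest first): [2, 4, 3, 1]
Highest priority task = 2

2


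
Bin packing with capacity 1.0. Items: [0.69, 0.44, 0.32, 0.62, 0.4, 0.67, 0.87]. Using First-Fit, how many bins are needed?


Place items sequentially using First-Fit:
  Item 0.69 -> new Bin 1
  Item 0.44 -> new Bin 2
  Item 0.32 -> Bin 2 (now 0.76)
  Item 0.62 -> new Bin 3
  Item 0.4 -> new Bin 4
  Item 0.67 -> new Bin 5
  Item 0.87 -> new Bin 6
Total bins used = 6

6


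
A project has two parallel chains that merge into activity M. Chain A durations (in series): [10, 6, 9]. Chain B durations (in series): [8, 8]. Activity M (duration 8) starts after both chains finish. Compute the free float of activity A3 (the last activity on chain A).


ES(A3) = sum of predecessors on chain A = 16
EF(A3) = ES + duration = 16 + 9 = 25
Successor of A3 is M. ES(M) = max(sum(A), sum(B)) = max(25, 16) = 25
Free float = ES(successor) - EF(current) = 25 - 25 = 0

0


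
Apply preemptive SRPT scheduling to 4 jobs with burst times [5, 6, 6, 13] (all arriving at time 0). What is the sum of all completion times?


Since all jobs arrive at t=0, SRPT equals SPT ordering.
SPT order: [5, 6, 6, 13]
Completion times:
  Job 1: p=5, C=5
  Job 2: p=6, C=11
  Job 3: p=6, C=17
  Job 4: p=13, C=30
Total completion time = 5 + 11 + 17 + 30 = 63

63


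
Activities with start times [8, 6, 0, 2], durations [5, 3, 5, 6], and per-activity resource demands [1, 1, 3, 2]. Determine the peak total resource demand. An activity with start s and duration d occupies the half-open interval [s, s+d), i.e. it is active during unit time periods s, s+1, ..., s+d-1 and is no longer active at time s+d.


Each activity i is active on [start_i, start_i + duration_i).
Compute total resource usage per time slot:
  t=0: active resources = [3], total = 3
  t=1: active resources = [3], total = 3
  t=2: active resources = [3, 2], total = 5
  t=3: active resources = [3, 2], total = 5
  t=4: active resources = [3, 2], total = 5
  t=5: active resources = [2], total = 2
  t=6: active resources = [1, 2], total = 3
  t=7: active resources = [1, 2], total = 3
  t=8: active resources = [1, 1], total = 2
  t=9: active resources = [1], total = 1
  t=10: active resources = [1], total = 1
  t=11: active resources = [1], total = 1
  t=12: active resources = [1], total = 1
Peak resource demand = 5

5


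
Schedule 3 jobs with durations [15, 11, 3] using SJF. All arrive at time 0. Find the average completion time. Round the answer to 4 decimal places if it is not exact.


SJF order (ascending): [3, 11, 15]
Completion times:
  Job 1: burst=3, C=3
  Job 2: burst=11, C=14
  Job 3: burst=15, C=29
Average completion = 46/3 = 15.3333

15.3333


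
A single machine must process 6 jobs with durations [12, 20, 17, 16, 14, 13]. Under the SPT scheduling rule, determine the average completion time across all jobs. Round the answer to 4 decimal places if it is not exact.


Sort jobs by processing time (SPT order): [12, 13, 14, 16, 17, 20]
Compute completion times sequentially:
  Job 1: processing = 12, completes at 12
  Job 2: processing = 13, completes at 25
  Job 3: processing = 14, completes at 39
  Job 4: processing = 16, completes at 55
  Job 5: processing = 17, completes at 72
  Job 6: processing = 20, completes at 92
Sum of completion times = 295
Average completion time = 295/6 = 49.1667

49.1667


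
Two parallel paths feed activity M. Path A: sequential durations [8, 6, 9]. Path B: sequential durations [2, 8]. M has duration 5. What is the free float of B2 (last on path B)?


ES(B2) = sum of predecessors on chain B = 2
EF(B2) = ES + duration = 2 + 8 = 10
Successor of B2 is M. ES(M) = max(sum(A), sum(B)) = max(23, 10) = 23
Free float = ES(successor) - EF(current) = 23 - 10 = 13

13


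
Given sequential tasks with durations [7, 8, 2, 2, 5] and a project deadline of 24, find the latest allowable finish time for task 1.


LF(activity 1) = deadline - sum of successor durations
Successors: activities 2 through 5 with durations [8, 2, 2, 5]
Sum of successor durations = 17
LF = 24 - 17 = 7

7


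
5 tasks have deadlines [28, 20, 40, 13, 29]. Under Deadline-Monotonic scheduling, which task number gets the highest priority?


Sort tasks by relative deadline (ascending):
  Task 4: deadline = 13
  Task 2: deadline = 20
  Task 1: deadline = 28
  Task 5: deadline = 29
  Task 3: deadline = 40
Priority order (highest first): [4, 2, 1, 5, 3]
Highest priority task = 4

4


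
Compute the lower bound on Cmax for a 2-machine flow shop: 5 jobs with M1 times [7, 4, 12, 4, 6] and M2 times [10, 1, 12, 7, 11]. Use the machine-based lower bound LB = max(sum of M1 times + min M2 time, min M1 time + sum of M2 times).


LB1 = sum(M1 times) + min(M2 times) = 33 + 1 = 34
LB2 = min(M1 times) + sum(M2 times) = 4 + 41 = 45
Lower bound = max(LB1, LB2) = max(34, 45) = 45

45


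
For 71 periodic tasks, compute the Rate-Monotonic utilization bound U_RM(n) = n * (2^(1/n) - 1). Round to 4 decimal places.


Compute 2^(1/71) = 1.0098104463
Subtract 1: 1.0098104463 - 1 = 0.0098104463
Multiply by n: 71 * 0.0098104463 = 0.6965416873
Round to 4 dp: 0.6965

0.6965


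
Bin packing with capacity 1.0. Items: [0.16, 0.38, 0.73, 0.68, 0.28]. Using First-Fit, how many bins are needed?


Place items sequentially using First-Fit:
  Item 0.16 -> new Bin 1
  Item 0.38 -> Bin 1 (now 0.54)
  Item 0.73 -> new Bin 2
  Item 0.68 -> new Bin 3
  Item 0.28 -> Bin 1 (now 0.82)
Total bins used = 3

3


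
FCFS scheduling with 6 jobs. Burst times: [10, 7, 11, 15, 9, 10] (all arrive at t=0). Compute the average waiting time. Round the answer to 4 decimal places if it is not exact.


FCFS order (as given): [10, 7, 11, 15, 9, 10]
Waiting times:
  Job 1: wait = 0
  Job 2: wait = 10
  Job 3: wait = 17
  Job 4: wait = 28
  Job 5: wait = 43
  Job 6: wait = 52
Sum of waiting times = 150
Average waiting time = 150/6 = 25.0

25.0


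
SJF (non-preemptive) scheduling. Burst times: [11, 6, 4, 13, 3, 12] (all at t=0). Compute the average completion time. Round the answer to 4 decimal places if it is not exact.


SJF order (ascending): [3, 4, 6, 11, 12, 13]
Completion times:
  Job 1: burst=3, C=3
  Job 2: burst=4, C=7
  Job 3: burst=6, C=13
  Job 4: burst=11, C=24
  Job 5: burst=12, C=36
  Job 6: burst=13, C=49
Average completion = 132/6 = 22.0

22.0


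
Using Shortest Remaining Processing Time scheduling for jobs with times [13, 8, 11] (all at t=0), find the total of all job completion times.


Since all jobs arrive at t=0, SRPT equals SPT ordering.
SPT order: [8, 11, 13]
Completion times:
  Job 1: p=8, C=8
  Job 2: p=11, C=19
  Job 3: p=13, C=32
Total completion time = 8 + 19 + 32 = 59

59


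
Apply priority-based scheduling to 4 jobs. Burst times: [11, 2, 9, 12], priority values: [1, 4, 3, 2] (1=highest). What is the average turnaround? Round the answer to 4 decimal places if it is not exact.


Sort by priority (ascending = highest first):
Order: [(1, 11), (2, 12), (3, 9), (4, 2)]
Completion times:
  Priority 1, burst=11, C=11
  Priority 2, burst=12, C=23
  Priority 3, burst=9, C=32
  Priority 4, burst=2, C=34
Average turnaround = 100/4 = 25.0

25.0


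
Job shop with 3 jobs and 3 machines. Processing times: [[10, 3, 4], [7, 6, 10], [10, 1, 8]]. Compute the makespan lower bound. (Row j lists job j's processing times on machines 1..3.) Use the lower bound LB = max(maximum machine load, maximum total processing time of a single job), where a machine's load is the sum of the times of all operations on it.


Machine loads:
  Machine 1: 10 + 7 + 10 = 27
  Machine 2: 3 + 6 + 1 = 10
  Machine 3: 4 + 10 + 8 = 22
Max machine load = 27
Job totals:
  Job 1: 17
  Job 2: 23
  Job 3: 19
Max job total = 23
Lower bound = max(27, 23) = 27

27


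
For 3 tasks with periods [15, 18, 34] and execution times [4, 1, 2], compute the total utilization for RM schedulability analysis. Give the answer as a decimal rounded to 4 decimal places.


Compute individual utilizations (exact fractions):
  Task 1: C/T = 4/15 (approx. 0.2667)
  Task 2: C/T = 1/18 (approx. 0.0556)
  Task 3: C/T = 2/34 = 1/17 (approx. 0.0588)
Total utilization U = 4/15 + 1/18 + 1/17 = 583/1530
Rounded to 4 decimal places: U = 0.3810
RM (Liu & Layland) bound for 3 tasks = 0.779763; compare with U = 583/1530 (approx. 0.381046)
U <= bound, so schedulable by RM sufficient condition.

0.3810


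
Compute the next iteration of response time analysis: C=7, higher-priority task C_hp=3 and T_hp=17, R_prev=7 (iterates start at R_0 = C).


R_next = C + ceil(R_prev / T_hp) * C_hp
ceil(7 / 17) = ceil(0.4118) = 1
Interference = 1 * 3 = 3
R_next = 7 + 3 = 10

10


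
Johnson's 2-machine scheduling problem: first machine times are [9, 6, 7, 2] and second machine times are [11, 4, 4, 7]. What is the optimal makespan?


Apply Johnson's rule:
  Group 1 (a <= b): [(4, 2, 7), (1, 9, 11)]
  Group 2 (a > b): [(2, 6, 4), (3, 7, 4)]
Optimal job order: [4, 1, 2, 3]
Schedule:
  Job 4: M1 done at 2, M2 done at 9
  Job 1: M1 done at 11, M2 done at 22
  Job 2: M1 done at 17, M2 done at 26
  Job 3: M1 done at 24, M2 done at 30
Makespan = 30

30


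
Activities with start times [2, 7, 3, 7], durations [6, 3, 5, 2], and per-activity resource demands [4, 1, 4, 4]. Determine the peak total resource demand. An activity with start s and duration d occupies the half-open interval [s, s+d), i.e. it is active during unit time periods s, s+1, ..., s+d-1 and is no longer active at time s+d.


Each activity i is active on [start_i, start_i + duration_i).
Compute total resource usage per time slot:
  t=0: active resources = [], total = 0
  t=1: active resources = [], total = 0
  t=2: active resources = [4], total = 4
  t=3: active resources = [4, 4], total = 8
  t=4: active resources = [4, 4], total = 8
  t=5: active resources = [4, 4], total = 8
  t=6: active resources = [4, 4], total = 8
  t=7: active resources = [4, 1, 4, 4], total = 13
  t=8: active resources = [1, 4], total = 5
  t=9: active resources = [1], total = 1
Peak resource demand = 13

13


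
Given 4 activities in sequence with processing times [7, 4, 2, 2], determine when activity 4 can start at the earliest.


Activity 4 starts after activities 1 through 3 complete.
Predecessor durations: [7, 4, 2]
ES = 7 + 4 + 2 = 13

13


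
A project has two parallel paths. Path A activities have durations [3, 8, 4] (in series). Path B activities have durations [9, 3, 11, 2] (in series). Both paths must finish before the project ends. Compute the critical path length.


Path A total = 3 + 8 + 4 = 15
Path B total = 9 + 3 + 11 + 2 = 25
Critical path = longest path = max(15, 25) = 25

25


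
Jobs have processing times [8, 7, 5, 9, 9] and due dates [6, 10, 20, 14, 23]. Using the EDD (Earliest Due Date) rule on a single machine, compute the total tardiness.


Sort by due date (EDD order): [(8, 6), (7, 10), (9, 14), (5, 20), (9, 23)]
Compute completion times and tardiness:
  Job 1: p=8, d=6, C=8, tardiness=max(0,8-6)=2
  Job 2: p=7, d=10, C=15, tardiness=max(0,15-10)=5
  Job 3: p=9, d=14, C=24, tardiness=max(0,24-14)=10
  Job 4: p=5, d=20, C=29, tardiness=max(0,29-20)=9
  Job 5: p=9, d=23, C=38, tardiness=max(0,38-23)=15
Total tardiness = 41

41


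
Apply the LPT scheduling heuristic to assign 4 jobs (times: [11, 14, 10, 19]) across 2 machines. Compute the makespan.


Sort jobs in decreasing order (LPT): [19, 14, 11, 10]
Assign each job to the least loaded machine:
  Machine 1: jobs [19, 10], load = 29
  Machine 2: jobs [14, 11], load = 25
Makespan = max load = 29

29


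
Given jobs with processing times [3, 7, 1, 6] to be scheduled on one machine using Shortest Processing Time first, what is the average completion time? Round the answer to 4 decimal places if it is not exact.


Sort jobs by processing time (SPT order): [1, 3, 6, 7]
Compute completion times sequentially:
  Job 1: processing = 1, completes at 1
  Job 2: processing = 3, completes at 4
  Job 3: processing = 6, completes at 10
  Job 4: processing = 7, completes at 17
Sum of completion times = 32
Average completion time = 32/4 = 8.0

8.0


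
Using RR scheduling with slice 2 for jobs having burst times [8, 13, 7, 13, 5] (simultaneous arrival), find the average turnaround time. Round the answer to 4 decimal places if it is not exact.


Time quantum = 2
Execution trace:
  J1 runs 2 units, time = 2
  J2 runs 2 units, time = 4
  J3 runs 2 units, time = 6
  J4 runs 2 units, time = 8
  J5 runs 2 units, time = 10
  J1 runs 2 units, time = 12
  J2 runs 2 units, time = 14
  J3 runs 2 units, time = 16
  J4 runs 2 units, time = 18
  J5 runs 2 units, time = 20
  J1 runs 2 units, time = 22
  J2 runs 2 units, time = 24
  J3 runs 2 units, time = 26
  J4 runs 2 units, time = 28
  J5 runs 1 units, time = 29
  J1 runs 2 units, time = 31
  J2 runs 2 units, time = 33
  J3 runs 1 units, time = 34
  J4 runs 2 units, time = 36
  J2 runs 2 units, time = 38
  J4 runs 2 units, time = 40
  J2 runs 2 units, time = 42
  J4 runs 2 units, time = 44
  J2 runs 1 units, time = 45
  J4 runs 1 units, time = 46
Finish times: [31, 45, 34, 46, 29]
Average turnaround = 185/5 = 37.0

37.0


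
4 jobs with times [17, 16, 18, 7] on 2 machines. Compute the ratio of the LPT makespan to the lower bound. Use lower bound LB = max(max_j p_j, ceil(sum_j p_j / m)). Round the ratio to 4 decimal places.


LPT order: [18, 17, 16, 7]
Machine loads after assignment: [25, 33]
LPT makespan = 33
Lower bound = max(max_job, ceil(total/2)) = max(18, 29) = 29
Ratio = 33 / 29 = 1.1379

1.1379


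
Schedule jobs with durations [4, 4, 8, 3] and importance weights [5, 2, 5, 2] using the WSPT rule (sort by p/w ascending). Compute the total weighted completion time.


Compute p/w ratios and sort ascending (WSPT): [(4, 5), (3, 2), (8, 5), (4, 2)]
Compute weighted completion times:
  Job (p=4,w=5): C=4, w*C=5*4=20
  Job (p=3,w=2): C=7, w*C=2*7=14
  Job (p=8,w=5): C=15, w*C=5*15=75
  Job (p=4,w=2): C=19, w*C=2*19=38
Total weighted completion time = 147

147


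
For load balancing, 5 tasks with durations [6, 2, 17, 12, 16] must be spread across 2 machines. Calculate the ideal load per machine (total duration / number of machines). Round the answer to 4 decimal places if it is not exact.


Total processing time = 6 + 2 + 17 + 12 + 16 = 53
Number of machines = 2
Ideal balanced load = 53 / 2 = 26.5

26.5


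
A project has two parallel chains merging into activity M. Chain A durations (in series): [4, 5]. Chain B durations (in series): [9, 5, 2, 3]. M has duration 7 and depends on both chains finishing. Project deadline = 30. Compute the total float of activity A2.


Forward pass: ES(A2) = sum of predecessors on chain A = 4
EF = ES + duration = 4 + 5 = 9
Backward pass: LF(M) = deadline = 30; LS(M) = 30 - 7 = 23
LF(A2) = LS(M) - sum(successors on chain A) = 23 - 0 = 23
LS = LF - duration = 23 - 5 = 18
Total float = LS - ES = 18 - 4 = 14

14


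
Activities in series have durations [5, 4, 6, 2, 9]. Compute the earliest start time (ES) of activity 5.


Activity 5 starts after activities 1 through 4 complete.
Predecessor durations: [5, 4, 6, 2]
ES = 5 + 4 + 6 + 2 = 17

17


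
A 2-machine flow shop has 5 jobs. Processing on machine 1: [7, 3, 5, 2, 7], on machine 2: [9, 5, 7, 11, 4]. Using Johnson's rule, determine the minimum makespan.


Apply Johnson's rule:
  Group 1 (a <= b): [(4, 2, 11), (2, 3, 5), (3, 5, 7), (1, 7, 9)]
  Group 2 (a > b): [(5, 7, 4)]
Optimal job order: [4, 2, 3, 1, 5]
Schedule:
  Job 4: M1 done at 2, M2 done at 13
  Job 2: M1 done at 5, M2 done at 18
  Job 3: M1 done at 10, M2 done at 25
  Job 1: M1 done at 17, M2 done at 34
  Job 5: M1 done at 24, M2 done at 38
Makespan = 38

38


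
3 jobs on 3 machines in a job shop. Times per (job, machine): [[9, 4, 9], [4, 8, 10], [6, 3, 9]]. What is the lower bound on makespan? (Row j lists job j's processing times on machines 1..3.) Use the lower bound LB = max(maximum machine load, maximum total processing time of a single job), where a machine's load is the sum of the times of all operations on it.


Machine loads:
  Machine 1: 9 + 4 + 6 = 19
  Machine 2: 4 + 8 + 3 = 15
  Machine 3: 9 + 10 + 9 = 28
Max machine load = 28
Job totals:
  Job 1: 22
  Job 2: 22
  Job 3: 18
Max job total = 22
Lower bound = max(28, 22) = 28

28


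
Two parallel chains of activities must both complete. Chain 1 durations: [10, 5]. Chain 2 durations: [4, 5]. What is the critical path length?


Path A total = 10 + 5 = 15
Path B total = 4 + 5 = 9
Critical path = longest path = max(15, 9) = 15

15


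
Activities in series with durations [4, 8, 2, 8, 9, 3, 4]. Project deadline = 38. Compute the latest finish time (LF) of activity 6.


LF(activity 6) = deadline - sum of successor durations
Successors: activities 7 through 7 with durations [4]
Sum of successor durations = 4
LF = 38 - 4 = 34

34


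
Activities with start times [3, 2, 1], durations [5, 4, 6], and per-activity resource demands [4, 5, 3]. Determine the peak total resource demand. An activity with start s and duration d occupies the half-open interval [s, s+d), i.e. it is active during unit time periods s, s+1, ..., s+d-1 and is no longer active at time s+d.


Each activity i is active on [start_i, start_i + duration_i).
Compute total resource usage per time slot:
  t=0: active resources = [], total = 0
  t=1: active resources = [3], total = 3
  t=2: active resources = [5, 3], total = 8
  t=3: active resources = [4, 5, 3], total = 12
  t=4: active resources = [4, 5, 3], total = 12
  t=5: active resources = [4, 5, 3], total = 12
  t=6: active resources = [4, 3], total = 7
  t=7: active resources = [4], total = 4
Peak resource demand = 12

12


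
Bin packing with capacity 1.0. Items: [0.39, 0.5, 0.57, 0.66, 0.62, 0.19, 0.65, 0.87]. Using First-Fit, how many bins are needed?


Place items sequentially using First-Fit:
  Item 0.39 -> new Bin 1
  Item 0.5 -> Bin 1 (now 0.89)
  Item 0.57 -> new Bin 2
  Item 0.66 -> new Bin 3
  Item 0.62 -> new Bin 4
  Item 0.19 -> Bin 2 (now 0.76)
  Item 0.65 -> new Bin 5
  Item 0.87 -> new Bin 6
Total bins used = 6

6


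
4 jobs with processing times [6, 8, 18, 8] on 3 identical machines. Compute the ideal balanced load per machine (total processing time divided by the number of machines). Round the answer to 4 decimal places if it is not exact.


Total processing time = 6 + 8 + 18 + 8 = 40
Number of machines = 3
Ideal balanced load = 40 / 3 = 13.3333

13.3333


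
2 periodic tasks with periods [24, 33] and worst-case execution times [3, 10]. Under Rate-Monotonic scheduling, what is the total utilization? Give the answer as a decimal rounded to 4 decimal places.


Compute individual utilizations (exact fractions):
  Task 1: C/T = 3/24 = 1/8 (approx. 0.125)
  Task 2: C/T = 10/33 (approx. 0.303)
Total utilization U = 1/8 + 10/33 = 113/264
Rounded to 4 decimal places: U = 0.4280
RM (Liu & Layland) bound for 2 tasks = 0.828427; compare with U = 113/264 (approx. 0.428030)
U <= bound, so schedulable by RM sufficient condition.

0.4280


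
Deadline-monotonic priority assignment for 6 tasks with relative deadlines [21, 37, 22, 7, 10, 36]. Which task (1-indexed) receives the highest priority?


Sort tasks by relative deadline (ascending):
  Task 4: deadline = 7
  Task 5: deadline = 10
  Task 1: deadline = 21
  Task 3: deadline = 22
  Task 6: deadline = 36
  Task 2: deadline = 37
Priority order (highest first): [4, 5, 1, 3, 6, 2]
Highest priority task = 4

4


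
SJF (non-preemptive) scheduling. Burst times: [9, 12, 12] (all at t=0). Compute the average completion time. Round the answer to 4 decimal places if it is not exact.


SJF order (ascending): [9, 12, 12]
Completion times:
  Job 1: burst=9, C=9
  Job 2: burst=12, C=21
  Job 3: burst=12, C=33
Average completion = 63/3 = 21.0

21.0


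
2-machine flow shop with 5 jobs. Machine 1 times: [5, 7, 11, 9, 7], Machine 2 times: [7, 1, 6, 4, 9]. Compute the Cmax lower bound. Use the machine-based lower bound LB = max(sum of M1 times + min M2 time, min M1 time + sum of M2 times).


LB1 = sum(M1 times) + min(M2 times) = 39 + 1 = 40
LB2 = min(M1 times) + sum(M2 times) = 5 + 27 = 32
Lower bound = max(LB1, LB2) = max(40, 32) = 40

40


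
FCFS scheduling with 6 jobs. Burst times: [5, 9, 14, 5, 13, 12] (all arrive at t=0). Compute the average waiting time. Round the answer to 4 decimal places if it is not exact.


FCFS order (as given): [5, 9, 14, 5, 13, 12]
Waiting times:
  Job 1: wait = 0
  Job 2: wait = 5
  Job 3: wait = 14
  Job 4: wait = 28
  Job 5: wait = 33
  Job 6: wait = 46
Sum of waiting times = 126
Average waiting time = 126/6 = 21.0

21.0


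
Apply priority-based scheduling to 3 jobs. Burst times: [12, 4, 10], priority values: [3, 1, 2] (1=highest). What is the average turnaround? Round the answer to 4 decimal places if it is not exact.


Sort by priority (ascending = highest first):
Order: [(1, 4), (2, 10), (3, 12)]
Completion times:
  Priority 1, burst=4, C=4
  Priority 2, burst=10, C=14
  Priority 3, burst=12, C=26
Average turnaround = 44/3 = 14.6667

14.6667
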